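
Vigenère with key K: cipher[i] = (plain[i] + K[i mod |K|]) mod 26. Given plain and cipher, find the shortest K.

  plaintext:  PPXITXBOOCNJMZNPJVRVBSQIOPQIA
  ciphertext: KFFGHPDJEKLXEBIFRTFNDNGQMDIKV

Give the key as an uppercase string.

VQIYOSC

  i= 0: K-P = 21 → V
  i= 1: F-P = 16 → Q
  i= 2: F-X =  8 → I
  i= 3: G-I = 24 → Y
  i= 4: H-T = 14 → O
  i= 5: P-X = 18 → S
  i= 6: D-B =  2 → C
  i= 7: J-O = 21 → V
  i= 8: E-O = 16 → Q
  i= 9: K-C =  8 → I
  i=10: L-N = 24 → Y
  i=11: X-J = 14 → O
  i=12: E-M = 18 → S
  i=13: B-Z =  2 → C
  i=14: I-N = 21 → V
  i=15: F-P = 16 → Q
  i=16: R-J =  8 → I
  i=17: T-V = 24 → Y
  i=18: F-R = 14 → O
  i=19: N-V = 18 → S
  i=20: D-B =  2 → C
  i=21: N-S = 21 → V
  i=22: G-Q = 16 → Q
  i=23: Q-I =  8 → I
  i=24: M-O = 24 → Y
  i=25: D-P = 14 → O
  i=26: I-Q = 18 → S
  i=27: K-I =  2 → C
  i=28: V-A = 21 → V
  shifts repeat with period 7: VQIYOSC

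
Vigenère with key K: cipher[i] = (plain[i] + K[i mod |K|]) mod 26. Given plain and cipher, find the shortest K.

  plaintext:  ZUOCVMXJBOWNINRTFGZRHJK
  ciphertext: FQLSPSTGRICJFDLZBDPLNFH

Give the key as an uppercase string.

GWXQU

  i= 0: F-Z =  6 → G
  i= 1: Q-U = 22 → W
  i= 2: L-O = 23 → X
  i= 3: S-C = 16 → Q
  i= 4: P-V = 20 → U
  i= 5: S-M =  6 → G
  i= 6: T-X = 22 → W
  i= 7: G-J = 23 → X
  i= 8: R-B = 16 → Q
  i= 9: I-O = 20 → U
  i=10: C-W =  6 → G
  i=11: J-N = 22 → W
  i=12: F-I = 23 → X
  i=13: D-N = 16 → Q
  i=14: L-R = 20 → U
  i=15: Z-T =  6 → G
  i=16: B-F = 22 → W
  i=17: D-G = 23 → X
  i=18: P-Z = 16 → Q
  i=19: L-R = 20 → U
  i=20: N-H =  6 → G
  i=21: F-J = 22 → W
  i=22: H-K = 23 → X
  shifts repeat with period 5: GWXQU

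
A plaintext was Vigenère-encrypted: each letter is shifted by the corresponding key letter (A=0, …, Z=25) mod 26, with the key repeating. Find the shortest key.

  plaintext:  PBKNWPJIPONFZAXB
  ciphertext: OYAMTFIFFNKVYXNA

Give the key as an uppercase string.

ZXQ

  i= 0: O-P = 25 → Z
  i= 1: Y-B = 23 → X
  i= 2: A-K = 16 → Q
  i= 3: M-N = 25 → Z
  i= 4: T-W = 23 → X
  i= 5: F-P = 16 → Q
  i= 6: I-J = 25 → Z
  i= 7: F-I = 23 → X
  i= 8: F-P = 16 → Q
  i= 9: N-O = 25 → Z
  i=10: K-N = 23 → X
  i=11: V-F = 16 → Q
  i=12: Y-Z = 25 → Z
  i=13: X-A = 23 → X
  i=14: N-X = 16 → Q
  i=15: A-B = 25 → Z
  shifts repeat with period 3: ZXQ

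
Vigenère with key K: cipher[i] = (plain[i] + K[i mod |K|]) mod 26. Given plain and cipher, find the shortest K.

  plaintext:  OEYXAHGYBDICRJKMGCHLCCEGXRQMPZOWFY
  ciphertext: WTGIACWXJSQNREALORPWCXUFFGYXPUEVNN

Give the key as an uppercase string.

IPILAVQZ

  i= 0: W-O =  8 → I
  i= 1: T-E = 15 → P
  i= 2: G-Y =  8 → I
  i= 3: I-X = 11 → L
  i= 4: A-A =  0 → A
  i= 5: C-H = 21 → V
  i= 6: W-G = 16 → Q
  i= 7: X-Y = 25 → Z
  i= 8: J-B =  8 → I
  i= 9: S-D = 15 → P
  i=10: Q-I =  8 → I
  i=11: N-C = 11 → L
  i=12: R-R =  0 → A
  i=13: E-J = 21 → V
  i=14: A-K = 16 → Q
  i=15: L-M = 25 → Z
  i=16: O-G =  8 → I
  i=17: R-C = 15 → P
  i=18: P-H =  8 → I
  i=19: W-L = 11 → L
  i=20: C-C =  0 → A
  i=21: X-C = 21 → V
  i=22: U-E = 16 → Q
  i=23: F-G = 25 → Z
  i=24: F-X =  8 → I
  i=25: G-R = 15 → P
  i=26: Y-Q =  8 → I
  i=27: X-M = 11 → L
  i=28: P-P =  0 → A
  i=29: U-Z = 21 → V
  i=30: E-O = 16 → Q
  i=31: V-W = 25 → Z
  i=32: N-F =  8 → I
  i=33: N-Y = 15 → P
  shifts repeat with period 8: IPILAVQZ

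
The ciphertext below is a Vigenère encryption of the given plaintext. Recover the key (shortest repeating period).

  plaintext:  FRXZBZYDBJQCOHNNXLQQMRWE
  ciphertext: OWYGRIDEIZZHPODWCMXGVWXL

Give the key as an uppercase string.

  i= 0: O-F =  9 → J
  i= 1: W-R =  5 → F
  i= 2: Y-X =  1 → B
  i= 3: G-Z =  7 → H
  i= 4: R-B = 16 → Q
  i= 5: I-Z =  9 → J
  i= 6: D-Y =  5 → F
  i= 7: E-D =  1 → B
  i= 8: I-B =  7 → H
  i= 9: Z-J = 16 → Q
  i=10: Z-Q =  9 → J
  i=11: H-C =  5 → F
  i=12: P-O =  1 → B
  i=13: O-H =  7 → H
  i=14: D-N = 16 → Q
  i=15: W-N =  9 → J
  i=16: C-X =  5 → F
  i=17: M-L =  1 → B
  i=18: X-Q =  7 → H
  i=19: G-Q = 16 → Q
  i=20: V-M =  9 → J
  i=21: W-R =  5 → F
  i=22: X-W =  1 → B
  i=23: L-E =  7 → H
  shifts repeat with period 5: JFBHQ

JFBHQ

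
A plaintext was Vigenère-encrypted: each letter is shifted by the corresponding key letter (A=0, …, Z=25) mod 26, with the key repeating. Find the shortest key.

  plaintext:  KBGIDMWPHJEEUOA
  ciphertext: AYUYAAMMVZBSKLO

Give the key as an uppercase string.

  i= 0: A-K = 16 → Q
  i= 1: Y-B = 23 → X
  i= 2: U-G = 14 → O
  i= 3: Y-I = 16 → Q
  i= 4: A-D = 23 → X
  i= 5: A-M = 14 → O
  i= 6: M-W = 16 → Q
  i= 7: M-P = 23 → X
  i= 8: V-H = 14 → O
  i= 9: Z-J = 16 → Q
  i=10: B-E = 23 → X
  i=11: S-E = 14 → O
  i=12: K-U = 16 → Q
  i=13: L-O = 23 → X
  i=14: O-A = 14 → O
  shifts repeat with period 3: QXO

QXO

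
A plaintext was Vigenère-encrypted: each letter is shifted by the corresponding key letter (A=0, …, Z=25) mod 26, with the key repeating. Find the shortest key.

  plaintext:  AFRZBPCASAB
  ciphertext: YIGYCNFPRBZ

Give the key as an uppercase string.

YDPZB

  i= 0: Y-A = 24 → Y
  i= 1: I-F =  3 → D
  i= 2: G-R = 15 → P
  i= 3: Y-Z = 25 → Z
  i= 4: C-B =  1 → B
  i= 5: N-P = 24 → Y
  i= 6: F-C =  3 → D
  i= 7: P-A = 15 → P
  i= 8: R-S = 25 → Z
  i= 9: B-A =  1 → B
  i=10: Z-B = 24 → Y
  shifts repeat with period 5: YDPZB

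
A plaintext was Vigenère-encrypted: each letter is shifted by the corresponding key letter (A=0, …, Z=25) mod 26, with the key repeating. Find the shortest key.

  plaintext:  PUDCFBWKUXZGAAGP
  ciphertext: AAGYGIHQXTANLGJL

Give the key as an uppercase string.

  i= 0: A-P = 11 → L
  i= 1: A-U =  6 → G
  i= 2: G-D =  3 → D
  i= 3: Y-C = 22 → W
  i= 4: G-F =  1 → B
  i= 5: I-B =  7 → H
  i= 6: H-W = 11 → L
  i= 7: Q-K =  6 → G
  i= 8: X-U =  3 → D
  i= 9: T-X = 22 → W
  i=10: A-Z =  1 → B
  i=11: N-G =  7 → H
  i=12: L-A = 11 → L
  i=13: G-A =  6 → G
  i=14: J-G =  3 → D
  i=15: L-P = 22 → W
  shifts repeat with period 6: LGDWBH

LGDWBH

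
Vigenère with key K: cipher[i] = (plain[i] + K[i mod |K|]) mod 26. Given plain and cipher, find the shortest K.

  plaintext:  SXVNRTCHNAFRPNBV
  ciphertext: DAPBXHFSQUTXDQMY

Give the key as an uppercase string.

LDUOGOD

  i= 0: D-S = 11 → L
  i= 1: A-X =  3 → D
  i= 2: P-V = 20 → U
  i= 3: B-N = 14 → O
  i= 4: X-R =  6 → G
  i= 5: H-T = 14 → O
  i= 6: F-C =  3 → D
  i= 7: S-H = 11 → L
  i= 8: Q-N =  3 → D
  i= 9: U-A = 20 → U
  i=10: T-F = 14 → O
  i=11: X-R =  6 → G
  i=12: D-P = 14 → O
  i=13: Q-N =  3 → D
  i=14: M-B = 11 → L
  i=15: Y-V =  3 → D
  shifts repeat with period 7: LDUOGOD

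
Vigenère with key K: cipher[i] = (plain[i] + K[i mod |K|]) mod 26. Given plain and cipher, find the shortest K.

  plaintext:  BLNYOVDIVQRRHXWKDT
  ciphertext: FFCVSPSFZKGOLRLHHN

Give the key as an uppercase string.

  i= 0: F-B =  4 → E
  i= 1: F-L = 20 → U
  i= 2: C-N = 15 → P
  i= 3: V-Y = 23 → X
  i= 4: S-O =  4 → E
  i= 5: P-V = 20 → U
  i= 6: S-D = 15 → P
  i= 7: F-I = 23 → X
  i= 8: Z-V =  4 → E
  i= 9: K-Q = 20 → U
  i=10: G-R = 15 → P
  i=11: O-R = 23 → X
  i=12: L-H =  4 → E
  i=13: R-X = 20 → U
  i=14: L-W = 15 → P
  i=15: H-K = 23 → X
  i=16: H-D =  4 → E
  i=17: N-T = 20 → U
  shifts repeat with period 4: EUPX

EUPX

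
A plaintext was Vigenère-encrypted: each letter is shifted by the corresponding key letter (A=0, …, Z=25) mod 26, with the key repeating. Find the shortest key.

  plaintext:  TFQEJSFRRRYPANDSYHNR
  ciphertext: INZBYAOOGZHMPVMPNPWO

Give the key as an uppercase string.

  i= 0: I-T = 15 → P
  i= 1: N-F =  8 → I
  i= 2: Z-Q =  9 → J
  i= 3: B-E = 23 → X
  i= 4: Y-J = 15 → P
  i= 5: A-S =  8 → I
  i= 6: O-F =  9 → J
  i= 7: O-R = 23 → X
  i= 8: G-R = 15 → P
  i= 9: Z-R =  8 → I
  i=10: H-Y =  9 → J
  i=11: M-P = 23 → X
  i=12: P-A = 15 → P
  i=13: V-N =  8 → I
  i=14: M-D =  9 → J
  i=15: P-S = 23 → X
  i=16: N-Y = 15 → P
  i=17: P-H =  8 → I
  i=18: W-N =  9 → J
  i=19: O-R = 23 → X
  shifts repeat with period 4: PIJX

PIJX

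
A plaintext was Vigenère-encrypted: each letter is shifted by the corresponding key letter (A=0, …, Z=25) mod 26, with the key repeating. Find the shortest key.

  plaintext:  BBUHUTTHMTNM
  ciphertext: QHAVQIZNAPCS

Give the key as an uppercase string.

PGGOW

  i= 0: Q-B = 15 → P
  i= 1: H-B =  6 → G
  i= 2: A-U =  6 → G
  i= 3: V-H = 14 → O
  i= 4: Q-U = 22 → W
  i= 5: I-T = 15 → P
  i= 6: Z-T =  6 → G
  i= 7: N-H =  6 → G
  i= 8: A-M = 14 → O
  i= 9: P-T = 22 → W
  i=10: C-N = 15 → P
  i=11: S-M =  6 → G
  shifts repeat with period 5: PGGOW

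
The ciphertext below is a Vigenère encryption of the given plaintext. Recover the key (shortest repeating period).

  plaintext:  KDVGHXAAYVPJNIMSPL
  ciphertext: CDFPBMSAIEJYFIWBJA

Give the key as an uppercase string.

  i= 0: C-K = 18 → S
  i= 1: D-D =  0 → A
  i= 2: F-V = 10 → K
  i= 3: P-G =  9 → J
  i= 4: B-H = 20 → U
  i= 5: M-X = 15 → P
  i= 6: S-A = 18 → S
  i= 7: A-A =  0 → A
  i= 8: I-Y = 10 → K
  i= 9: E-V =  9 → J
  i=10: J-P = 20 → U
  i=11: Y-J = 15 → P
  i=12: F-N = 18 → S
  i=13: I-I =  0 → A
  i=14: W-M = 10 → K
  i=15: B-S =  9 → J
  i=16: J-P = 20 → U
  i=17: A-L = 15 → P
  shifts repeat with period 6: SAKJUP

SAKJUP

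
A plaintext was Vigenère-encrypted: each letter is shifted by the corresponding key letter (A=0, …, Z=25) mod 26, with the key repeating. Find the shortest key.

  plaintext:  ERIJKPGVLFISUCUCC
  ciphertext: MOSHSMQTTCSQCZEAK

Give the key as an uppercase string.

  i= 0: M-E =  8 → I
  i= 1: O-R = 23 → X
  i= 2: S-I = 10 → K
  i= 3: H-J = 24 → Y
  i= 4: S-K =  8 → I
  i= 5: M-P = 23 → X
  i= 6: Q-G = 10 → K
  i= 7: T-V = 24 → Y
  i= 8: T-L =  8 → I
  i= 9: C-F = 23 → X
  i=10: S-I = 10 → K
  i=11: Q-S = 24 → Y
  i=12: C-U =  8 → I
  i=13: Z-C = 23 → X
  i=14: E-U = 10 → K
  i=15: A-C = 24 → Y
  i=16: K-C =  8 → I
  shifts repeat with period 4: IXKY

IXKY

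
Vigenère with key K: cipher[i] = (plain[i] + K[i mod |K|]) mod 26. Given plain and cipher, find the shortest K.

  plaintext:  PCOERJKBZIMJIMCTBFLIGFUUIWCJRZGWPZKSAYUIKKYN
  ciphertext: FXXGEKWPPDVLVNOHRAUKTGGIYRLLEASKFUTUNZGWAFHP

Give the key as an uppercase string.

QVJCNBMO

  i= 0: F-P = 16 → Q
  i= 1: X-C = 21 → V
  i= 2: X-O =  9 → J
  i= 3: G-E =  2 → C
  i= 4: E-R = 13 → N
  i= 5: K-J =  1 → B
  i= 6: W-K = 12 → M
  i= 7: P-B = 14 → O
  i= 8: P-Z = 16 → Q
  i= 9: D-I = 21 → V
  i=10: V-M =  9 → J
  i=11: L-J =  2 → C
  i=12: V-I = 13 → N
  i=13: N-M =  1 → B
  i=14: O-C = 12 → M
  i=15: H-T = 14 → O
  i=16: R-B = 16 → Q
  i=17: A-F = 21 → V
  i=18: U-L =  9 → J
  i=19: K-I =  2 → C
  i=20: T-G = 13 → N
  i=21: G-F =  1 → B
  i=22: G-U = 12 → M
  i=23: I-U = 14 → O
  i=24: Y-I = 16 → Q
  i=25: R-W = 21 → V
  i=26: L-C =  9 → J
  i=27: L-J =  2 → C
  i=28: E-R = 13 → N
  i=29: A-Z =  1 → B
  i=30: S-G = 12 → M
  i=31: K-W = 14 → O
  i=32: F-P = 16 → Q
  i=33: U-Z = 21 → V
  i=34: T-K =  9 → J
  i=35: U-S =  2 → C
  i=36: N-A = 13 → N
  i=37: Z-Y =  1 → B
  i=38: G-U = 12 → M
  i=39: W-I = 14 → O
  i=40: A-K = 16 → Q
  i=41: F-K = 21 → V
  i=42: H-Y =  9 → J
  i=43: P-N =  2 → C
  shifts repeat with period 8: QVJCNBMO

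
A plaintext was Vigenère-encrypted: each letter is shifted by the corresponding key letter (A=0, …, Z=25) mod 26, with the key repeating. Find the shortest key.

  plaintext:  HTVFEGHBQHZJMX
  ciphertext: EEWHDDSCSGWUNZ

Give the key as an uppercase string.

  i= 0: E-H = 23 → X
  i= 1: E-T = 11 → L
  i= 2: W-V =  1 → B
  i= 3: H-F =  2 → C
  i= 4: D-E = 25 → Z
  i= 5: D-G = 23 → X
  i= 6: S-H = 11 → L
  i= 7: C-B =  1 → B
  i= 8: S-Q =  2 → C
  i= 9: G-H = 25 → Z
  i=10: W-Z = 23 → X
  i=11: U-J = 11 → L
  i=12: N-M =  1 → B
  i=13: Z-X =  2 → C
  shifts repeat with period 5: XLBCZ

XLBCZ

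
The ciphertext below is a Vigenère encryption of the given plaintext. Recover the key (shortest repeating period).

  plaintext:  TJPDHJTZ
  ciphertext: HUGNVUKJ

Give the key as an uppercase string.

OLRK

  i= 0: H-T = 14 → O
  i= 1: U-J = 11 → L
  i= 2: G-P = 17 → R
  i= 3: N-D = 10 → K
  i= 4: V-H = 14 → O
  i= 5: U-J = 11 → L
  i= 6: K-T = 17 → R
  i= 7: J-Z = 10 → K
  shifts repeat with period 4: OLRK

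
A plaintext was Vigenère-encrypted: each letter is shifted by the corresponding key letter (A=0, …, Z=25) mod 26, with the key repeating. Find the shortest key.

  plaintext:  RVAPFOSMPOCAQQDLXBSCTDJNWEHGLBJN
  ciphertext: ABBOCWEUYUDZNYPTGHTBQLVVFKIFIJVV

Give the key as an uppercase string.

JGBZXIMI

  i= 0: A-R =  9 → J
  i= 1: B-V =  6 → G
  i= 2: B-A =  1 → B
  i= 3: O-P = 25 → Z
  i= 4: C-F = 23 → X
  i= 5: W-O =  8 → I
  i= 6: E-S = 12 → M
  i= 7: U-M =  8 → I
  i= 8: Y-P =  9 → J
  i= 9: U-O =  6 → G
  i=10: D-C =  1 → B
  i=11: Z-A = 25 → Z
  i=12: N-Q = 23 → X
  i=13: Y-Q =  8 → I
  i=14: P-D = 12 → M
  i=15: T-L =  8 → I
  i=16: G-X =  9 → J
  i=17: H-B =  6 → G
  i=18: T-S =  1 → B
  i=19: B-C = 25 → Z
  i=20: Q-T = 23 → X
  i=21: L-D =  8 → I
  i=22: V-J = 12 → M
  i=23: V-N =  8 → I
  i=24: F-W =  9 → J
  i=25: K-E =  6 → G
  i=26: I-H =  1 → B
  i=27: F-G = 25 → Z
  i=28: I-L = 23 → X
  i=29: J-B =  8 → I
  i=30: V-J = 12 → M
  i=31: V-N =  8 → I
  shifts repeat with period 8: JGBZXIMI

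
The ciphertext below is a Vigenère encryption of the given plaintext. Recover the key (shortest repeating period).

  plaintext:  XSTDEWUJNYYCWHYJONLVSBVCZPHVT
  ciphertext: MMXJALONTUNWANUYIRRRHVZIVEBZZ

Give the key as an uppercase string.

  i= 0: M-X = 15 → P
  i= 1: M-S = 20 → U
  i= 2: X-T =  4 → E
  i= 3: J-D =  6 → G
  i= 4: A-E = 22 → W
  i= 5: L-W = 15 → P
  i= 6: O-U = 20 → U
  i= 7: N-J =  4 → E
  i= 8: T-N =  6 → G
  i= 9: U-Y = 22 → W
  i=10: N-Y = 15 → P
  i=11: W-C = 20 → U
  i=12: A-W =  4 → E
  i=13: N-H =  6 → G
  i=14: U-Y = 22 → W
  i=15: Y-J = 15 → P
  i=16: I-O = 20 → U
  i=17: R-N =  4 → E
  i=18: R-L =  6 → G
  i=19: R-V = 22 → W
  i=20: H-S = 15 → P
  i=21: V-B = 20 → U
  i=22: Z-V =  4 → E
  i=23: I-C =  6 → G
  i=24: V-Z = 22 → W
  i=25: E-P = 15 → P
  i=26: B-H = 20 → U
  i=27: Z-V =  4 → E
  i=28: Z-T =  6 → G
  shifts repeat with period 5: PUEGW

PUEGW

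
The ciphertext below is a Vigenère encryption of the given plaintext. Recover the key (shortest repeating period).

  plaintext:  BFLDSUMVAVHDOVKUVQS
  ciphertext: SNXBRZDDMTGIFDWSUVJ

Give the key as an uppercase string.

  i= 0: S-B = 17 → R
  i= 1: N-F =  8 → I
  i= 2: X-L = 12 → M
  i= 3: B-D = 24 → Y
  i= 4: R-S = 25 → Z
  i= 5: Z-U =  5 → F
  i= 6: D-M = 17 → R
  i= 7: D-V =  8 → I
  i= 8: M-A = 12 → M
  i= 9: T-V = 24 → Y
  i=10: G-H = 25 → Z
  i=11: I-D =  5 → F
  i=12: F-O = 17 → R
  i=13: D-V =  8 → I
  i=14: W-K = 12 → M
  i=15: S-U = 24 → Y
  i=16: U-V = 25 → Z
  i=17: V-Q =  5 → F
  i=18: J-S = 17 → R
  shifts repeat with period 6: RIMYZF

RIMYZF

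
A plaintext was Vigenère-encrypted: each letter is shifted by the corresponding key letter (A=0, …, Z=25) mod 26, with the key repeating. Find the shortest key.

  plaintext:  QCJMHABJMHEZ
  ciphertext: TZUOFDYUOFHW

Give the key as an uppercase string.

DXLCY

  i= 0: T-Q =  3 → D
  i= 1: Z-C = 23 → X
  i= 2: U-J = 11 → L
  i= 3: O-M =  2 → C
  i= 4: F-H = 24 → Y
  i= 5: D-A =  3 → D
  i= 6: Y-B = 23 → X
  i= 7: U-J = 11 → L
  i= 8: O-M =  2 → C
  i= 9: F-H = 24 → Y
  i=10: H-E =  3 → D
  i=11: W-Z = 23 → X
  shifts repeat with period 5: DXLCY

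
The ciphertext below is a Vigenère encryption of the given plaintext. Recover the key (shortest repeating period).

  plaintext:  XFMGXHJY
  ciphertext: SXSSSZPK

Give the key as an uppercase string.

  i= 0: S-X = 21 → V
  i= 1: X-F = 18 → S
  i= 2: S-M =  6 → G
  i= 3: S-G = 12 → M
  i= 4: S-X = 21 → V
  i= 5: Z-H = 18 → S
  i= 6: P-J =  6 → G
  i= 7: K-Y = 12 → M
  shifts repeat with period 4: VSGM

VSGM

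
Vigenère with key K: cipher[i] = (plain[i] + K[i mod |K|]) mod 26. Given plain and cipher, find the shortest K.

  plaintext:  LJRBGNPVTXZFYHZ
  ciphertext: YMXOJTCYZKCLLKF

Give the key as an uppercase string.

NDG

  i= 0: Y-L = 13 → N
  i= 1: M-J =  3 → D
  i= 2: X-R =  6 → G
  i= 3: O-B = 13 → N
  i= 4: J-G =  3 → D
  i= 5: T-N =  6 → G
  i= 6: C-P = 13 → N
  i= 7: Y-V =  3 → D
  i= 8: Z-T =  6 → G
  i= 9: K-X = 13 → N
  i=10: C-Z =  3 → D
  i=11: L-F =  6 → G
  i=12: L-Y = 13 → N
  i=13: K-H =  3 → D
  i=14: F-Z =  6 → G
  shifts repeat with period 3: NDG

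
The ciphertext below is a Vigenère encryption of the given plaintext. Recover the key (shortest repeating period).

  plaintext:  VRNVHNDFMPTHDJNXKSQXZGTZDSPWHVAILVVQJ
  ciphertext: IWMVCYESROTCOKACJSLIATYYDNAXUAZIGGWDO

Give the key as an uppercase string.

NFZAVLB

  i= 0: I-V = 13 → N
  i= 1: W-R =  5 → F
  i= 2: M-N = 25 → Z
  i= 3: V-V =  0 → A
  i= 4: C-H = 21 → V
  i= 5: Y-N = 11 → L
  i= 6: E-D =  1 → B
  i= 7: S-F = 13 → N
  i= 8: R-M =  5 → F
  i= 9: O-P = 25 → Z
  i=10: T-T =  0 → A
  i=11: C-H = 21 → V
  i=12: O-D = 11 → L
  i=13: K-J =  1 → B
  i=14: A-N = 13 → N
  i=15: C-X =  5 → F
  i=16: J-K = 25 → Z
  i=17: S-S =  0 → A
  i=18: L-Q = 21 → V
  i=19: I-X = 11 → L
  i=20: A-Z =  1 → B
  i=21: T-G = 13 → N
  i=22: Y-T =  5 → F
  i=23: Y-Z = 25 → Z
  i=24: D-D =  0 → A
  i=25: N-S = 21 → V
  i=26: A-P = 11 → L
  i=27: X-W =  1 → B
  i=28: U-H = 13 → N
  i=29: A-V =  5 → F
  i=30: Z-A = 25 → Z
  i=31: I-I =  0 → A
  i=32: G-L = 21 → V
  i=33: G-V = 11 → L
  i=34: W-V =  1 → B
  i=35: D-Q = 13 → N
  i=36: O-J =  5 → F
  shifts repeat with period 7: NFZAVLB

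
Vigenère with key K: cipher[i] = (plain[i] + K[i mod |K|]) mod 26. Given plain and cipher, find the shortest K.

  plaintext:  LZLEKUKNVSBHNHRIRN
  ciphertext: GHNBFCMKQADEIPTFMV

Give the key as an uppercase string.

  i= 0: G-L = 21 → V
  i= 1: H-Z =  8 → I
  i= 2: N-L =  2 → C
  i= 3: B-E = 23 → X
  i= 4: F-K = 21 → V
  i= 5: C-U =  8 → I
  i= 6: M-K =  2 → C
  i= 7: K-N = 23 → X
  i= 8: Q-V = 21 → V
  i= 9: A-S =  8 → I
  i=10: D-B =  2 → C
  i=11: E-H = 23 → X
  i=12: I-N = 21 → V
  i=13: P-H =  8 → I
  i=14: T-R =  2 → C
  i=15: F-I = 23 → X
  i=16: M-R = 21 → V
  i=17: V-N =  8 → I
  shifts repeat with period 4: VICX

VICX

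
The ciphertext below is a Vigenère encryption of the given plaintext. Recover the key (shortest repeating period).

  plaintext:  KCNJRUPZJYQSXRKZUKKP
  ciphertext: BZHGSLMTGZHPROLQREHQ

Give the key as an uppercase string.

  i= 0: B-K = 17 → R
  i= 1: Z-C = 23 → X
  i= 2: H-N = 20 → U
  i= 3: G-J = 23 → X
  i= 4: S-R =  1 → B
  i= 5: L-U = 17 → R
  i= 6: M-P = 23 → X
  i= 7: T-Z = 20 → U
  i= 8: G-J = 23 → X
  i= 9: Z-Y =  1 → B
  i=10: H-Q = 17 → R
  i=11: P-S = 23 → X
  i=12: R-X = 20 → U
  i=13: O-R = 23 → X
  i=14: L-K =  1 → B
  i=15: Q-Z = 17 → R
  i=16: R-U = 23 → X
  i=17: E-K = 20 → U
  i=18: H-K = 23 → X
  i=19: Q-P =  1 → B
  shifts repeat with period 5: RXUXB

RXUXB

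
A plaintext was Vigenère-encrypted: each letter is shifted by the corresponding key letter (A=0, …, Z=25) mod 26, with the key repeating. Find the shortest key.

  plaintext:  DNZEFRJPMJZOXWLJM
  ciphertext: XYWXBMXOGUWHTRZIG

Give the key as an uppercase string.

ULXTWVOZ

  i= 0: X-D = 20 → U
  i= 1: Y-N = 11 → L
  i= 2: W-Z = 23 → X
  i= 3: X-E = 19 → T
  i= 4: B-F = 22 → W
  i= 5: M-R = 21 → V
  i= 6: X-J = 14 → O
  i= 7: O-P = 25 → Z
  i= 8: G-M = 20 → U
  i= 9: U-J = 11 → L
  i=10: W-Z = 23 → X
  i=11: H-O = 19 → T
  i=12: T-X = 22 → W
  i=13: R-W = 21 → V
  i=14: Z-L = 14 → O
  i=15: I-J = 25 → Z
  i=16: G-M = 20 → U
  shifts repeat with period 8: ULXTWVOZ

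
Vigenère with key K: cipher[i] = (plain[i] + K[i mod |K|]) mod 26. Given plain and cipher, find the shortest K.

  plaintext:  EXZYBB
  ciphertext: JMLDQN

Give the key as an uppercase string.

  i= 0: J-E =  5 → F
  i= 1: M-X = 15 → P
  i= 2: L-Z = 12 → M
  i= 3: D-Y =  5 → F
  i= 4: Q-B = 15 → P
  i= 5: N-B = 12 → M
  shifts repeat with period 3: FPM

FPM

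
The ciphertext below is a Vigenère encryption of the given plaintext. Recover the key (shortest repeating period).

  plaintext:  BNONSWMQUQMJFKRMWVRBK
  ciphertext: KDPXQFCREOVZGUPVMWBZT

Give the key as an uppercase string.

JQBKY

  i= 0: K-B =  9 → J
  i= 1: D-N = 16 → Q
  i= 2: P-O =  1 → B
  i= 3: X-N = 10 → K
  i= 4: Q-S = 24 → Y
  i= 5: F-W =  9 → J
  i= 6: C-M = 16 → Q
  i= 7: R-Q =  1 → B
  i= 8: E-U = 10 → K
  i= 9: O-Q = 24 → Y
  i=10: V-M =  9 → J
  i=11: Z-J = 16 → Q
  i=12: G-F =  1 → B
  i=13: U-K = 10 → K
  i=14: P-R = 24 → Y
  i=15: V-M =  9 → J
  i=16: M-W = 16 → Q
  i=17: W-V =  1 → B
  i=18: B-R = 10 → K
  i=19: Z-B = 24 → Y
  i=20: T-K =  9 → J
  shifts repeat with period 5: JQBKY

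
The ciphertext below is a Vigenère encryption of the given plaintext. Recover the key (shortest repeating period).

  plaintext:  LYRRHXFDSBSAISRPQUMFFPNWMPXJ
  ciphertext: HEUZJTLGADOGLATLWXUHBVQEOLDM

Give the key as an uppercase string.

  i= 0: H-L = 22 → W
  i= 1: E-Y =  6 → G
  i= 2: U-R =  3 → D
  i= 3: Z-R =  8 → I
  i= 4: J-H =  2 → C
  i= 5: T-X = 22 → W
  i= 6: L-F =  6 → G
  i= 7: G-D =  3 → D
  i= 8: A-S =  8 → I
  i= 9: D-B =  2 → C
  i=10: O-S = 22 → W
  i=11: G-A =  6 → G
  i=12: L-I =  3 → D
  i=13: A-S =  8 → I
  i=14: T-R =  2 → C
  i=15: L-P = 22 → W
  i=16: W-Q =  6 → G
  i=17: X-U =  3 → D
  i=18: U-M =  8 → I
  i=19: H-F =  2 → C
  i=20: B-F = 22 → W
  i=21: V-P =  6 → G
  i=22: Q-N =  3 → D
  i=23: E-W =  8 → I
  i=24: O-M =  2 → C
  i=25: L-P = 22 → W
  i=26: D-X =  6 → G
  i=27: M-J =  3 → D
  shifts repeat with period 5: WGDIC

WGDIC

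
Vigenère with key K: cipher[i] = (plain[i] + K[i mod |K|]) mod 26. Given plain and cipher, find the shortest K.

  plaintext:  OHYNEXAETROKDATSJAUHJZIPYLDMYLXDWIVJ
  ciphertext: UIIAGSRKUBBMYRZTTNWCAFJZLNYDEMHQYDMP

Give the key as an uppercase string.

GBKNCVR

  i= 0: U-O =  6 → G
  i= 1: I-H =  1 → B
  i= 2: I-Y = 10 → K
  i= 3: A-N = 13 → N
  i= 4: G-E =  2 → C
  i= 5: S-X = 21 → V
  i= 6: R-A = 17 → R
  i= 7: K-E =  6 → G
  i= 8: U-T =  1 → B
  i= 9: B-R = 10 → K
  i=10: B-O = 13 → N
  i=11: M-K =  2 → C
  i=12: Y-D = 21 → V
  i=13: R-A = 17 → R
  i=14: Z-T =  6 → G
  i=15: T-S =  1 → B
  i=16: T-J = 10 → K
  i=17: N-A = 13 → N
  i=18: W-U =  2 → C
  i=19: C-H = 21 → V
  i=20: A-J = 17 → R
  i=21: F-Z =  6 → G
  i=22: J-I =  1 → B
  i=23: Z-P = 10 → K
  i=24: L-Y = 13 → N
  i=25: N-L =  2 → C
  i=26: Y-D = 21 → V
  i=27: D-M = 17 → R
  i=28: E-Y =  6 → G
  i=29: M-L =  1 → B
  i=30: H-X = 10 → K
  i=31: Q-D = 13 → N
  i=32: Y-W =  2 → C
  i=33: D-I = 21 → V
  i=34: M-V = 17 → R
  i=35: P-J =  6 → G
  shifts repeat with period 7: GBKNCVR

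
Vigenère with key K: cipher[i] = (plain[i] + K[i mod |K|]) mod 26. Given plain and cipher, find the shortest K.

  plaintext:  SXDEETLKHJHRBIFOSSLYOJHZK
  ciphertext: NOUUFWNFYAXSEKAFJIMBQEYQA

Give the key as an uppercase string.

VRRQBDC

  i= 0: N-S = 21 → V
  i= 1: O-X = 17 → R
  i= 2: U-D = 17 → R
  i= 3: U-E = 16 → Q
  i= 4: F-E =  1 → B
  i= 5: W-T =  3 → D
  i= 6: N-L =  2 → C
  i= 7: F-K = 21 → V
  i= 8: Y-H = 17 → R
  i= 9: A-J = 17 → R
  i=10: X-H = 16 → Q
  i=11: S-R =  1 → B
  i=12: E-B =  3 → D
  i=13: K-I =  2 → C
  i=14: A-F = 21 → V
  i=15: F-O = 17 → R
  i=16: J-S = 17 → R
  i=17: I-S = 16 → Q
  i=18: M-L =  1 → B
  i=19: B-Y =  3 → D
  i=20: Q-O =  2 → C
  i=21: E-J = 21 → V
  i=22: Y-H = 17 → R
  i=23: Q-Z = 17 → R
  i=24: A-K = 16 → Q
  shifts repeat with period 7: VRRQBDC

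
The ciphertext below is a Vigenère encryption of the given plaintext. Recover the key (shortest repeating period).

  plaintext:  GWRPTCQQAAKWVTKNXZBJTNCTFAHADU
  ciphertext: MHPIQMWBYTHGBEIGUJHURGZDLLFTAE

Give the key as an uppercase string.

  i= 0: M-G =  6 → G
  i= 1: H-W = 11 → L
  i= 2: P-R = 24 → Y
  i= 3: I-P = 19 → T
  i= 4: Q-T = 23 → X
  i= 5: M-C = 10 → K
  i= 6: W-Q =  6 → G
  i= 7: B-Q = 11 → L
  i= 8: Y-A = 24 → Y
  i= 9: T-A = 19 → T
  i=10: H-K = 23 → X
  i=11: G-W = 10 → K
  i=12: B-V =  6 → G
  i=13: E-T = 11 → L
  i=14: I-K = 24 → Y
  i=15: G-N = 19 → T
  i=16: U-X = 23 → X
  i=17: J-Z = 10 → K
  i=18: H-B =  6 → G
  i=19: U-J = 11 → L
  i=20: R-T = 24 → Y
  i=21: G-N = 19 → T
  i=22: Z-C = 23 → X
  i=23: D-T = 10 → K
  i=24: L-F =  6 → G
  i=25: L-A = 11 → L
  i=26: F-H = 24 → Y
  i=27: T-A = 19 → T
  i=28: A-D = 23 → X
  i=29: E-U = 10 → K
  shifts repeat with period 6: GLYTXK

GLYTXK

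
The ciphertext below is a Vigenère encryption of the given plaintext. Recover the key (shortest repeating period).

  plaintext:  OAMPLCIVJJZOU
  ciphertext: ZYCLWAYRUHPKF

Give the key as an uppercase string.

  i= 0: Z-O = 11 → L
  i= 1: Y-A = 24 → Y
  i= 2: C-M = 16 → Q
  i= 3: L-P = 22 → W
  i= 4: W-L = 11 → L
  i= 5: A-C = 24 → Y
  i= 6: Y-I = 16 → Q
  i= 7: R-V = 22 → W
  i= 8: U-J = 11 → L
  i= 9: H-J = 24 → Y
  i=10: P-Z = 16 → Q
  i=11: K-O = 22 → W
  i=12: F-U = 11 → L
  shifts repeat with period 4: LYQW

LYQW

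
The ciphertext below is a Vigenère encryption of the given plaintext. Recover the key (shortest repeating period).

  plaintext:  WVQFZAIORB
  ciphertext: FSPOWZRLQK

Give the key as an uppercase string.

  i= 0: F-W =  9 → J
  i= 1: S-V = 23 → X
  i= 2: P-Q = 25 → Z
  i= 3: O-F =  9 → J
  i= 4: W-Z = 23 → X
  i= 5: Z-A = 25 → Z
  i= 6: R-I =  9 → J
  i= 7: L-O = 23 → X
  i= 8: Q-R = 25 → Z
  i= 9: K-B =  9 → J
  shifts repeat with period 3: JXZ

JXZ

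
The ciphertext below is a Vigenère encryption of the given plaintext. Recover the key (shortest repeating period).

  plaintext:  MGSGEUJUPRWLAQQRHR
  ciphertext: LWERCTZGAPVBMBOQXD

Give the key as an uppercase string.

  i= 0: L-M = 25 → Z
  i= 1: W-G = 16 → Q
  i= 2: E-S = 12 → M
  i= 3: R-G = 11 → L
  i= 4: C-E = 24 → Y
  i= 5: T-U = 25 → Z
  i= 6: Z-J = 16 → Q
  i= 7: G-U = 12 → M
  i= 8: A-P = 11 → L
  i= 9: P-R = 24 → Y
  i=10: V-W = 25 → Z
  i=11: B-L = 16 → Q
  i=12: M-A = 12 → M
  i=13: B-Q = 11 → L
  i=14: O-Q = 24 → Y
  i=15: Q-R = 25 → Z
  i=16: X-H = 16 → Q
  i=17: D-R = 12 → M
  shifts repeat with period 5: ZQMLY

ZQMLY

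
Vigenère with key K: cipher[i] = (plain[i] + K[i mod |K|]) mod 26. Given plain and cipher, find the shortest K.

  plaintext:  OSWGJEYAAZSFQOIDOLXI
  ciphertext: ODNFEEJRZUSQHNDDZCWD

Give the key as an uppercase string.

  i= 0: O-O =  0 → A
  i= 1: D-S = 11 → L
  i= 2: N-W = 17 → R
  i= 3: F-G = 25 → Z
  i= 4: E-J = 21 → V
  i= 5: E-E =  0 → A
  i= 6: J-Y = 11 → L
  i= 7: R-A = 17 → R
  i= 8: Z-A = 25 → Z
  i= 9: U-Z = 21 → V
  i=10: S-S =  0 → A
  i=11: Q-F = 11 → L
  i=12: H-Q = 17 → R
  i=13: N-O = 25 → Z
  i=14: D-I = 21 → V
  i=15: D-D =  0 → A
  i=16: Z-O = 11 → L
  i=17: C-L = 17 → R
  i=18: W-X = 25 → Z
  i=19: D-I = 21 → V
  shifts repeat with period 5: ALRZV

ALRZV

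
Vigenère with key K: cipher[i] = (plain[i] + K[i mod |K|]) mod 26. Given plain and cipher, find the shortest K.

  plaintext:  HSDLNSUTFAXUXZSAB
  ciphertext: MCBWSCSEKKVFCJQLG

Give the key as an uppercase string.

FKYL

  i= 0: M-H =  5 → F
  i= 1: C-S = 10 → K
  i= 2: B-D = 24 → Y
  i= 3: W-L = 11 → L
  i= 4: S-N =  5 → F
  i= 5: C-S = 10 → K
  i= 6: S-U = 24 → Y
  i= 7: E-T = 11 → L
  i= 8: K-F =  5 → F
  i= 9: K-A = 10 → K
  i=10: V-X = 24 → Y
  i=11: F-U = 11 → L
  i=12: C-X =  5 → F
  i=13: J-Z = 10 → K
  i=14: Q-S = 24 → Y
  i=15: L-A = 11 → L
  i=16: G-B =  5 → F
  shifts repeat with period 4: FKYL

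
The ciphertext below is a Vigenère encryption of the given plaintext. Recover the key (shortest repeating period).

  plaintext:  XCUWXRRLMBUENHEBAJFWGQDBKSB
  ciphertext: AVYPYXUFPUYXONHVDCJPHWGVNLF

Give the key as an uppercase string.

DTETBGDU

  i= 0: A-X =  3 → D
  i= 1: V-C = 19 → T
  i= 2: Y-U =  4 → E
  i= 3: P-W = 19 → T
  i= 4: Y-X =  1 → B
  i= 5: X-R =  6 → G
  i= 6: U-R =  3 → D
  i= 7: F-L = 20 → U
  i= 8: P-M =  3 → D
  i= 9: U-B = 19 → T
  i=10: Y-U =  4 → E
  i=11: X-E = 19 → T
  i=12: O-N =  1 → B
  i=13: N-H =  6 → G
  i=14: H-E =  3 → D
  i=15: V-B = 20 → U
  i=16: D-A =  3 → D
  i=17: C-J = 19 → T
  i=18: J-F =  4 → E
  i=19: P-W = 19 → T
  i=20: H-G =  1 → B
  i=21: W-Q =  6 → G
  i=22: G-D =  3 → D
  i=23: V-B = 20 → U
  i=24: N-K =  3 → D
  i=25: L-S = 19 → T
  i=26: F-B =  4 → E
  shifts repeat with period 8: DTETBGDU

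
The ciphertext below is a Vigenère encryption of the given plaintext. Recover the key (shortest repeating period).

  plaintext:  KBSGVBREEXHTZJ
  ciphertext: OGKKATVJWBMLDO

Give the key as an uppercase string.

  i= 0: O-K =  4 → E
  i= 1: G-B =  5 → F
  i= 2: K-S = 18 → S
  i= 3: K-G =  4 → E
  i= 4: A-V =  5 → F
  i= 5: T-B = 18 → S
  i= 6: V-R =  4 → E
  i= 7: J-E =  5 → F
  i= 8: W-E = 18 → S
  i= 9: B-X =  4 → E
  i=10: M-H =  5 → F
  i=11: L-T = 18 → S
  i=12: D-Z =  4 → E
  i=13: O-J =  5 → F
  shifts repeat with period 3: EFS

EFS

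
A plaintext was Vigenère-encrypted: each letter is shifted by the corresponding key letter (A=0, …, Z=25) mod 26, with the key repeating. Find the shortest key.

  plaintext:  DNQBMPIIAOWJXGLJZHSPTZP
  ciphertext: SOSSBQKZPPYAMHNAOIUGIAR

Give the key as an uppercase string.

PBCR

  i= 0: S-D = 15 → P
  i= 1: O-N =  1 → B
  i= 2: S-Q =  2 → C
  i= 3: S-B = 17 → R
  i= 4: B-M = 15 → P
  i= 5: Q-P =  1 → B
  i= 6: K-I =  2 → C
  i= 7: Z-I = 17 → R
  i= 8: P-A = 15 → P
  i= 9: P-O =  1 → B
  i=10: Y-W =  2 → C
  i=11: A-J = 17 → R
  i=12: M-X = 15 → P
  i=13: H-G =  1 → B
  i=14: N-L =  2 → C
  i=15: A-J = 17 → R
  i=16: O-Z = 15 → P
  i=17: I-H =  1 → B
  i=18: U-S =  2 → C
  i=19: G-P = 17 → R
  i=20: I-T = 15 → P
  i=21: A-Z =  1 → B
  i=22: R-P =  2 → C
  shifts repeat with period 4: PBCR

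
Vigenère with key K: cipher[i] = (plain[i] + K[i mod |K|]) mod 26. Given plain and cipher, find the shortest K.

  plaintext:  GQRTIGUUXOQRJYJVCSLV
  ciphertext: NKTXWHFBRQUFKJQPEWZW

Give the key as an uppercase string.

  i= 0: N-G =  7 → H
  i= 1: K-Q = 20 → U
  i= 2: T-R =  2 → C
  i= 3: X-T =  4 → E
  i= 4: W-I = 14 → O
  i= 5: H-G =  1 → B
  i= 6: F-U = 11 → L
  i= 7: B-U =  7 → H
  i= 8: R-X = 20 → U
  i= 9: Q-O =  2 → C
  i=10: U-Q =  4 → E
  i=11: F-R = 14 → O
  i=12: K-J =  1 → B
  i=13: J-Y = 11 → L
  i=14: Q-J =  7 → H
  i=15: P-V = 20 → U
  i=16: E-C =  2 → C
  i=17: W-S =  4 → E
  i=18: Z-L = 14 → O
  i=19: W-V =  1 → B
  shifts repeat with period 7: HUCEOBL

HUCEOBL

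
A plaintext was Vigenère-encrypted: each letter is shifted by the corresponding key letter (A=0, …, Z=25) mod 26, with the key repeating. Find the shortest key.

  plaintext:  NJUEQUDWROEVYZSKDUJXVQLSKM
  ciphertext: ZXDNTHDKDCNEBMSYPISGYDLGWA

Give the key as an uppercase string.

  i= 0: Z-N = 12 → M
  i= 1: X-J = 14 → O
  i= 2: D-U =  9 → J
  i= 3: N-E =  9 → J
  i= 4: T-Q =  3 → D
  i= 5: H-U = 13 → N
  i= 6: D-D =  0 → A
  i= 7: K-W = 14 → O
  i= 8: D-R = 12 → M
  i= 9: C-O = 14 → O
  i=10: N-E =  9 → J
  i=11: E-V =  9 → J
  i=12: B-Y =  3 → D
  i=13: M-Z = 13 → N
  i=14: S-S =  0 → A
  i=15: Y-K = 14 → O
  i=16: P-D = 12 → M
  i=17: I-U = 14 → O
  i=18: S-J =  9 → J
  i=19: G-X =  9 → J
  i=20: Y-V =  3 → D
  i=21: D-Q = 13 → N
  i=22: L-L =  0 → A
  i=23: G-S = 14 → O
  i=24: W-K = 12 → M
  i=25: A-M = 14 → O
  shifts repeat with period 8: MOJJDNAO

MOJJDNAO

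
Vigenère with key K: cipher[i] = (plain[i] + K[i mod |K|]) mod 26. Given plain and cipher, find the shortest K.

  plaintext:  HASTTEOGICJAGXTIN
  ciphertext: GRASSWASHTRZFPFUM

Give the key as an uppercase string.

  i= 0: G-H = 25 → Z
  i= 1: R-A = 17 → R
  i= 2: A-S =  8 → I
  i= 3: S-T = 25 → Z
  i= 4: S-T = 25 → Z
  i= 5: W-E = 18 → S
  i= 6: A-O = 12 → M
  i= 7: S-G = 12 → M
  i= 8: H-I = 25 → Z
  i= 9: T-C = 17 → R
  i=10: R-J =  8 → I
  i=11: Z-A = 25 → Z
  i=12: F-G = 25 → Z
  i=13: P-X = 18 → S
  i=14: F-T = 12 → M
  i=15: U-I = 12 → M
  i=16: M-N = 25 → Z
  shifts repeat with period 8: ZRIZZSMM

ZRIZZSMM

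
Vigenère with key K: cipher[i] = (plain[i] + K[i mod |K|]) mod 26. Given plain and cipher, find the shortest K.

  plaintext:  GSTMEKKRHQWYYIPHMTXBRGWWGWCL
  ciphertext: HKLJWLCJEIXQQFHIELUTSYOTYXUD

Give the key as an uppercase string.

  i= 0: H-G =  1 → B
  i= 1: K-S = 18 → S
  i= 2: L-T = 18 → S
  i= 3: J-M = 23 → X
  i= 4: W-E = 18 → S
  i= 5: L-K =  1 → B
  i= 6: C-K = 18 → S
  i= 7: J-R = 18 → S
  i= 8: E-H = 23 → X
  i= 9: I-Q = 18 → S
  i=10: X-W =  1 → B
  i=11: Q-Y = 18 → S
  i=12: Q-Y = 18 → S
  i=13: F-I = 23 → X
  i=14: H-P = 18 → S
  i=15: I-H =  1 → B
  i=16: E-M = 18 → S
  i=17: L-T = 18 → S
  i=18: U-X = 23 → X
  i=19: T-B = 18 → S
  i=20: S-R =  1 → B
  i=21: Y-G = 18 → S
  i=22: O-W = 18 → S
  i=23: T-W = 23 → X
  i=24: Y-G = 18 → S
  i=25: X-W =  1 → B
  i=26: U-C = 18 → S
  i=27: D-L = 18 → S
  shifts repeat with period 5: BSSXS

BSSXS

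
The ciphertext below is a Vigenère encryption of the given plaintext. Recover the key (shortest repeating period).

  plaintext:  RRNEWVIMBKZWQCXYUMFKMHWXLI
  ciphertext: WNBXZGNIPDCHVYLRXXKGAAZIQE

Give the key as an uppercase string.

FWOTDL

  i= 0: W-R =  5 → F
  i= 1: N-R = 22 → W
  i= 2: B-N = 14 → O
  i= 3: X-E = 19 → T
  i= 4: Z-W =  3 → D
  i= 5: G-V = 11 → L
  i= 6: N-I =  5 → F
  i= 7: I-M = 22 → W
  i= 8: P-B = 14 → O
  i= 9: D-K = 19 → T
  i=10: C-Z =  3 → D
  i=11: H-W = 11 → L
  i=12: V-Q =  5 → F
  i=13: Y-C = 22 → W
  i=14: L-X = 14 → O
  i=15: R-Y = 19 → T
  i=16: X-U =  3 → D
  i=17: X-M = 11 → L
  i=18: K-F =  5 → F
  i=19: G-K = 22 → W
  i=20: A-M = 14 → O
  i=21: A-H = 19 → T
  i=22: Z-W =  3 → D
  i=23: I-X = 11 → L
  i=24: Q-L =  5 → F
  i=25: E-I = 22 → W
  shifts repeat with period 6: FWOTDL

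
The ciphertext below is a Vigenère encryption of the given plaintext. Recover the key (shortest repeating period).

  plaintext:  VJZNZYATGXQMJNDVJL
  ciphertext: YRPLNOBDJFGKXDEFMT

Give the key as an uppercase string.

  i= 0: Y-V =  3 → D
  i= 1: R-J =  8 → I
  i= 2: P-Z = 16 → Q
  i= 3: L-N = 24 → Y
  i= 4: N-Z = 14 → O
  i= 5: O-Y = 16 → Q
  i= 6: B-A =  1 → B
  i= 7: D-T = 10 → K
  i= 8: J-G =  3 → D
  i= 9: F-X =  8 → I
  i=10: G-Q = 16 → Q
  i=11: K-M = 24 → Y
  i=12: X-J = 14 → O
  i=13: D-N = 16 → Q
  i=14: E-D =  1 → B
  i=15: F-V = 10 → K
  i=16: M-J =  3 → D
  i=17: T-L =  8 → I
  shifts repeat with period 8: DIQYOQBK

DIQYOQBK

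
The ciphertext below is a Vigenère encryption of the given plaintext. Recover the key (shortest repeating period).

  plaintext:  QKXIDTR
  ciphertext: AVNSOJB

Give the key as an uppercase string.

KLQ

  i= 0: A-Q = 10 → K
  i= 1: V-K = 11 → L
  i= 2: N-X = 16 → Q
  i= 3: S-I = 10 → K
  i= 4: O-D = 11 → L
  i= 5: J-T = 16 → Q
  i= 6: B-R = 10 → K
  shifts repeat with period 3: KLQ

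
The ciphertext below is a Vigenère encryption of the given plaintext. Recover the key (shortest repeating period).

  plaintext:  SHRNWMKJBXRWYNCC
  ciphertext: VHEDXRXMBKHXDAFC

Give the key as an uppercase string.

DANQBFN

  i= 0: V-S =  3 → D
  i= 1: H-H =  0 → A
  i= 2: E-R = 13 → N
  i= 3: D-N = 16 → Q
  i= 4: X-W =  1 → B
  i= 5: R-M =  5 → F
  i= 6: X-K = 13 → N
  i= 7: M-J =  3 → D
  i= 8: B-B =  0 → A
  i= 9: K-X = 13 → N
  i=10: H-R = 16 → Q
  i=11: X-W =  1 → B
  i=12: D-Y =  5 → F
  i=13: A-N = 13 → N
  i=14: F-C =  3 → D
  i=15: C-C =  0 → A
  shifts repeat with period 7: DANQBFN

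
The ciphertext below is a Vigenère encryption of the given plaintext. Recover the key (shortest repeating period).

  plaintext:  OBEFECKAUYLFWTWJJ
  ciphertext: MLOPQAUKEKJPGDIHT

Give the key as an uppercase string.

  i= 0: M-O = 24 → Y
  i= 1: L-B = 10 → K
  i= 2: O-E = 10 → K
  i= 3: P-F = 10 → K
  i= 4: Q-E = 12 → M
  i= 5: A-C = 24 → Y
  i= 6: U-K = 10 → K
  i= 7: K-A = 10 → K
  i= 8: E-U = 10 → K
  i= 9: K-Y = 12 → M
  i=10: J-L = 24 → Y
  i=11: P-F = 10 → K
  i=12: G-W = 10 → K
  i=13: D-T = 10 → K
  i=14: I-W = 12 → M
  i=15: H-J = 24 → Y
  i=16: T-J = 10 → K
  shifts repeat with period 5: YKKKM

YKKKM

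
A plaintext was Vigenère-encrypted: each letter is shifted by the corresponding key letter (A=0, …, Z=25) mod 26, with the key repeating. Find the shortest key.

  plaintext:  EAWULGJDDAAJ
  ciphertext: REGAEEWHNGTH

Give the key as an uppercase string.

NEKGTY

  i= 0: R-E = 13 → N
  i= 1: E-A =  4 → E
  i= 2: G-W = 10 → K
  i= 3: A-U =  6 → G
  i= 4: E-L = 19 → T
  i= 5: E-G = 24 → Y
  i= 6: W-J = 13 → N
  i= 7: H-D =  4 → E
  i= 8: N-D = 10 → K
  i= 9: G-A =  6 → G
  i=10: T-A = 19 → T
  i=11: H-J = 24 → Y
  shifts repeat with period 6: NEKGTY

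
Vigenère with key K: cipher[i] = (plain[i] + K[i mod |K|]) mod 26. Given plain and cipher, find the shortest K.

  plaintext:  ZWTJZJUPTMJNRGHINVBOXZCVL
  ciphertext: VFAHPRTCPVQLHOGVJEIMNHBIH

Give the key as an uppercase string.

WJHYQIZN

  i= 0: V-Z = 22 → W
  i= 1: F-W =  9 → J
  i= 2: A-T =  7 → H
  i= 3: H-J = 24 → Y
  i= 4: P-Z = 16 → Q
  i= 5: R-J =  8 → I
  i= 6: T-U = 25 → Z
  i= 7: C-P = 13 → N
  i= 8: P-T = 22 → W
  i= 9: V-M =  9 → J
  i=10: Q-J =  7 → H
  i=11: L-N = 24 → Y
  i=12: H-R = 16 → Q
  i=13: O-G =  8 → I
  i=14: G-H = 25 → Z
  i=15: V-I = 13 → N
  i=16: J-N = 22 → W
  i=17: E-V =  9 → J
  i=18: I-B =  7 → H
  i=19: M-O = 24 → Y
  i=20: N-X = 16 → Q
  i=21: H-Z =  8 → I
  i=22: B-C = 25 → Z
  i=23: I-V = 13 → N
  i=24: H-L = 22 → W
  shifts repeat with period 8: WJHYQIZN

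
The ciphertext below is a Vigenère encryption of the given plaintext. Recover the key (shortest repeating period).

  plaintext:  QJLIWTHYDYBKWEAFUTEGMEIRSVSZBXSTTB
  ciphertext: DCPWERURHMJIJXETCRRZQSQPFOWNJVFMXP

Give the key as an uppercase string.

NTEOIY

  i= 0: D-Q = 13 → N
  i= 1: C-J = 19 → T
  i= 2: P-L =  4 → E
  i= 3: W-I = 14 → O
  i= 4: E-W =  8 → I
  i= 5: R-T = 24 → Y
  i= 6: U-H = 13 → N
  i= 7: R-Y = 19 → T
  i= 8: H-D =  4 → E
  i= 9: M-Y = 14 → O
  i=10: J-B =  8 → I
  i=11: I-K = 24 → Y
  i=12: J-W = 13 → N
  i=13: X-E = 19 → T
  i=14: E-A =  4 → E
  i=15: T-F = 14 → O
  i=16: C-U =  8 → I
  i=17: R-T = 24 → Y
  i=18: R-E = 13 → N
  i=19: Z-G = 19 → T
  i=20: Q-M =  4 → E
  i=21: S-E = 14 → O
  i=22: Q-I =  8 → I
  i=23: P-R = 24 → Y
  i=24: F-S = 13 → N
  i=25: O-V = 19 → T
  i=26: W-S =  4 → E
  i=27: N-Z = 14 → O
  i=28: J-B =  8 → I
  i=29: V-X = 24 → Y
  i=30: F-S = 13 → N
  i=31: M-T = 19 → T
  i=32: X-T =  4 → E
  i=33: P-B = 14 → O
  shifts repeat with period 6: NTEOIY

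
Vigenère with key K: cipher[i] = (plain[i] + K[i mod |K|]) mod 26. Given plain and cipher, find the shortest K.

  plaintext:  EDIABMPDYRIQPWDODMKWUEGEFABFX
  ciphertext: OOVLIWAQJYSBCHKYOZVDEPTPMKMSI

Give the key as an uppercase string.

KLNLH

  i= 0: O-E = 10 → K
  i= 1: O-D = 11 → L
  i= 2: V-I = 13 → N
  i= 3: L-A = 11 → L
  i= 4: I-B =  7 → H
  i= 5: W-M = 10 → K
  i= 6: A-P = 11 → L
  i= 7: Q-D = 13 → N
  i= 8: J-Y = 11 → L
  i= 9: Y-R =  7 → H
  i=10: S-I = 10 → K
  i=11: B-Q = 11 → L
  i=12: C-P = 13 → N
  i=13: H-W = 11 → L
  i=14: K-D =  7 → H
  i=15: Y-O = 10 → K
  i=16: O-D = 11 → L
  i=17: Z-M = 13 → N
  i=18: V-K = 11 → L
  i=19: D-W =  7 → H
  i=20: E-U = 10 → K
  i=21: P-E = 11 → L
  i=22: T-G = 13 → N
  i=23: P-E = 11 → L
  i=24: M-F =  7 → H
  i=25: K-A = 10 → K
  i=26: M-B = 11 → L
  i=27: S-F = 13 → N
  i=28: I-X = 11 → L
  shifts repeat with period 5: KLNLH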